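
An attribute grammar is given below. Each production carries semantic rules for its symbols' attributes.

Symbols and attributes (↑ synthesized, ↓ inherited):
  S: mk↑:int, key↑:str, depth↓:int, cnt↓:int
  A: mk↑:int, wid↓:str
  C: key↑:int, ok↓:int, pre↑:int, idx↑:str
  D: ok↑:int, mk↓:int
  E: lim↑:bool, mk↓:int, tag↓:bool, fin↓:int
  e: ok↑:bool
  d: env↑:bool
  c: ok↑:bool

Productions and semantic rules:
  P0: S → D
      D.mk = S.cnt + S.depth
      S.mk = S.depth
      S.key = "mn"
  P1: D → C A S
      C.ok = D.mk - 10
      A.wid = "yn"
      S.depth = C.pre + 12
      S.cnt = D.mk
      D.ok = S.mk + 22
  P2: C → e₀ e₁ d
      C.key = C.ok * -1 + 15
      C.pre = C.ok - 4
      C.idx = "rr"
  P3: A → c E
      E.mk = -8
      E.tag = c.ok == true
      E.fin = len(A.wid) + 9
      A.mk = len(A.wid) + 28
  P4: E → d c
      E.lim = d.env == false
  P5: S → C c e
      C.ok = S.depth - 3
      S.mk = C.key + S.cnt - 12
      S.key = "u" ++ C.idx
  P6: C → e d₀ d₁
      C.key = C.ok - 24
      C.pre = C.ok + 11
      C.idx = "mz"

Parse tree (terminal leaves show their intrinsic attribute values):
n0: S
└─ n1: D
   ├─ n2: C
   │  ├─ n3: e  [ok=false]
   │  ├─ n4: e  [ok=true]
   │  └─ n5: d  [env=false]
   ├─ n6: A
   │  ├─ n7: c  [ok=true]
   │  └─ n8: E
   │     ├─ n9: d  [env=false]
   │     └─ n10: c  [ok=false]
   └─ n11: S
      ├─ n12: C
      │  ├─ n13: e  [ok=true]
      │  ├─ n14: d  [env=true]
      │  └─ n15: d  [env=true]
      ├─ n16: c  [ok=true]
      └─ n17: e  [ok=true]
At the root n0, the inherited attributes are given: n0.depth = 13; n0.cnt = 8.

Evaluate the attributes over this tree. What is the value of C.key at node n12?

-8

1. n0.depth = 13  [given at root]
2. n0.cnt = 8  [given at root]
3. n1.mk = 21  [S.cnt + S.depth]
4. n2.ok = 11  [D.mk - 10]
5. n3.ok = false  [terminal]
6. n4.ok = true  [terminal]
7. n5.env = false  [terminal]
8. n2.key = 4  [C.ok * -1 + 15]
9. n2.pre = 7  [C.ok - 4]
10. n2.idx = "rr"  ["rr"]
11. n6.wid = "yn"  ["yn"]
12. n7.ok = true  [terminal]
13. n8.mk = -8  [-8]
14. n8.tag = true  [c.ok == true]
15. n8.fin = 11  [len(A.wid) + 9]
16. n9.env = false  [terminal]
17. n10.ok = false  [terminal]
18. n8.lim = true  [d.env == false]
19. n6.mk = 30  [len(A.wid) + 28]
20. n11.depth = 19  [C.pre + 12]
21. n11.cnt = 21  [D.mk]
22. n12.ok = 16  [S.depth - 3]
23. n13.ok = true  [terminal]
24. n14.env = true  [terminal]
25. n15.env = true  [terminal]
26. n12.key = -8  [C.ok - 24]
27. n12.pre = 27  [C.ok + 11]
28. n12.idx = "mz"  ["mz"]
29. n16.ok = true  [terminal]
30. n17.ok = true  [terminal]
31. n11.mk = 1  [C.key + S.cnt - 12]
32. n11.key = "umz"  ["u" ++ C.idx]
33. n1.ok = 23  [S.mk + 22]
34. n0.mk = 13  [S.depth]
35. n0.key = "mn"  ["mn"]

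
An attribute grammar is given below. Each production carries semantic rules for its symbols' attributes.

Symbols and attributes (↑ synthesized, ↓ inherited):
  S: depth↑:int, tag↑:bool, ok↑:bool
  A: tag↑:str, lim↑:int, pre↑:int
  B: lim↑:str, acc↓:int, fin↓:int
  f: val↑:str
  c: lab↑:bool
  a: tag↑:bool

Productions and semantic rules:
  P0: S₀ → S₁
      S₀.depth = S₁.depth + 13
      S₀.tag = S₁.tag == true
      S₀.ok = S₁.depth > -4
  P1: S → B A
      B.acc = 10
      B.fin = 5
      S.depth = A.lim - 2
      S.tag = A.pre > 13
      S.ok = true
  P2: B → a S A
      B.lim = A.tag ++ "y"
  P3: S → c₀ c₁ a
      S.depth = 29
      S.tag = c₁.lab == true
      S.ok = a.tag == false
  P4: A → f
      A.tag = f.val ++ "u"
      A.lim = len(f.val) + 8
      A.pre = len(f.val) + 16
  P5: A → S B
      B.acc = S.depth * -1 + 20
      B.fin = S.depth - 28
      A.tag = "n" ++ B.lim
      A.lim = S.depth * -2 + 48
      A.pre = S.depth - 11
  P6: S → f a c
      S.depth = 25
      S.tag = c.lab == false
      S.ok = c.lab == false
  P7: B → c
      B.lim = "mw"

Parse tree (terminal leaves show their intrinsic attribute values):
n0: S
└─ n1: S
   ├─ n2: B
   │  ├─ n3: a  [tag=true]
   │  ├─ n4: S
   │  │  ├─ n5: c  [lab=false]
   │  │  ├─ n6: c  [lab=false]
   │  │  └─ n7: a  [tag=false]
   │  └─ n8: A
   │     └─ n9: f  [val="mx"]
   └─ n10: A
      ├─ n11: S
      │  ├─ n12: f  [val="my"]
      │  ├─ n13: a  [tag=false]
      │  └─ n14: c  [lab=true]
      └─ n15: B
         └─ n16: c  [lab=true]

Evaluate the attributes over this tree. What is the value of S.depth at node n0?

1. n2.acc = 10  [10]
2. n2.fin = 5  [5]
3. n3.tag = true  [terminal]
4. n5.lab = false  [terminal]
5. n6.lab = false  [terminal]
6. n7.tag = false  [terminal]
7. n4.depth = 29  [29]
8. n4.tag = false  [c₁.lab == true]
9. n4.ok = true  [a.tag == false]
10. n9.val = "mx"  [terminal]
11. n8.tag = "mxu"  [f.val ++ "u"]
12. n8.lim = 10  [len(f.val) + 8]
13. n8.pre = 18  [len(f.val) + 16]
14. n2.lim = "mxuy"  [A.tag ++ "y"]
15. n12.val = "my"  [terminal]
16. n13.tag = false  [terminal]
17. n14.lab = true  [terminal]
18. n11.depth = 25  [25]
19. n11.tag = false  [c.lab == false]
20. n11.ok = false  [c.lab == false]
21. n15.acc = -5  [S.depth * -1 + 20]
22. n15.fin = -3  [S.depth - 28]
23. n16.lab = true  [terminal]
24. n15.lim = "mw"  ["mw"]
25. n10.tag = "nmw"  ["n" ++ B.lim]
26. n10.lim = -2  [S.depth * -2 + 48]
27. n10.pre = 14  [S.depth - 11]
28. n1.depth = -4  [A.lim - 2]
29. n1.tag = true  [A.pre > 13]
30. n1.ok = true  [true]
31. n0.depth = 9  [S₁.depth + 13]
32. n0.tag = true  [S₁.tag == true]
33. n0.ok = false  [S₁.depth > -4]

9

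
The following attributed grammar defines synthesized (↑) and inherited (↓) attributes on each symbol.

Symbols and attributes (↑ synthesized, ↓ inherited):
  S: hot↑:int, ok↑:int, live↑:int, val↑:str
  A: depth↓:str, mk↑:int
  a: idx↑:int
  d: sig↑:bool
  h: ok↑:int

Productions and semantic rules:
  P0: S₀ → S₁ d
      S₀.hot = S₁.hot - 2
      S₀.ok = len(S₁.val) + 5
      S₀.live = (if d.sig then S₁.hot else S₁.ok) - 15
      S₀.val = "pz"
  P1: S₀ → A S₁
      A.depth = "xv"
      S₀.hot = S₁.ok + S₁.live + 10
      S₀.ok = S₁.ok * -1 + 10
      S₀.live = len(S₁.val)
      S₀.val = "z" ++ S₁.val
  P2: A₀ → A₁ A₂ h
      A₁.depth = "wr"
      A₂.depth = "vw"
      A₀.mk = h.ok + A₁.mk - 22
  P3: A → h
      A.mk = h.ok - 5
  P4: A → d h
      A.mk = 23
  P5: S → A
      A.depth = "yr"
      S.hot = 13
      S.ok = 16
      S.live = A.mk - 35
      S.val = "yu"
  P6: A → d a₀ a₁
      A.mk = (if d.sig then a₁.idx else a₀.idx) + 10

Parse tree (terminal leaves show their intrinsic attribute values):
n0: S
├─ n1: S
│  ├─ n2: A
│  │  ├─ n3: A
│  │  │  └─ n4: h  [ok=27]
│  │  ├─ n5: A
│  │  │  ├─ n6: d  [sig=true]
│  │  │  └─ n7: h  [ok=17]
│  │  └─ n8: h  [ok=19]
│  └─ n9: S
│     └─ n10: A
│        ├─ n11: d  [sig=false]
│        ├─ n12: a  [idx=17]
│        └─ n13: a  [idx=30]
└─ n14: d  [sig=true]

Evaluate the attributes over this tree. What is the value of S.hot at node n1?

18

1. n2.depth = "xv"  ["xv"]
2. n3.depth = "wr"  ["wr"]
3. n4.ok = 27  [terminal]
4. n3.mk = 22  [h.ok - 5]
5. n5.depth = "vw"  ["vw"]
6. n6.sig = true  [terminal]
7. n7.ok = 17  [terminal]
8. n5.mk = 23  [23]
9. n8.ok = 19  [terminal]
10. n2.mk = 19  [h.ok + A₁.mk - 22]
11. n10.depth = "yr"  ["yr"]
12. n11.sig = false  [terminal]
13. n12.idx = 17  [terminal]
14. n13.idx = 30  [terminal]
15. n10.mk = 27  [(if d.sig then a₁.idx else a₀.idx) + 10]
16. n9.hot = 13  [13]
17. n9.ok = 16  [16]
18. n9.live = -8  [A.mk - 35]
19. n9.val = "yu"  ["yu"]
20. n1.hot = 18  [S₁.ok + S₁.live + 10]
21. n1.ok = -6  [S₁.ok * -1 + 10]
22. n1.live = 2  [len(S₁.val)]
23. n1.val = "zyu"  ["z" ++ S₁.val]
24. n14.sig = true  [terminal]
25. n0.hot = 16  [S₁.hot - 2]
26. n0.ok = 8  [len(S₁.val) + 5]
27. n0.live = 3  [(if d.sig then S₁.hot else S₁.ok) - 15]
28. n0.val = "pz"  ["pz"]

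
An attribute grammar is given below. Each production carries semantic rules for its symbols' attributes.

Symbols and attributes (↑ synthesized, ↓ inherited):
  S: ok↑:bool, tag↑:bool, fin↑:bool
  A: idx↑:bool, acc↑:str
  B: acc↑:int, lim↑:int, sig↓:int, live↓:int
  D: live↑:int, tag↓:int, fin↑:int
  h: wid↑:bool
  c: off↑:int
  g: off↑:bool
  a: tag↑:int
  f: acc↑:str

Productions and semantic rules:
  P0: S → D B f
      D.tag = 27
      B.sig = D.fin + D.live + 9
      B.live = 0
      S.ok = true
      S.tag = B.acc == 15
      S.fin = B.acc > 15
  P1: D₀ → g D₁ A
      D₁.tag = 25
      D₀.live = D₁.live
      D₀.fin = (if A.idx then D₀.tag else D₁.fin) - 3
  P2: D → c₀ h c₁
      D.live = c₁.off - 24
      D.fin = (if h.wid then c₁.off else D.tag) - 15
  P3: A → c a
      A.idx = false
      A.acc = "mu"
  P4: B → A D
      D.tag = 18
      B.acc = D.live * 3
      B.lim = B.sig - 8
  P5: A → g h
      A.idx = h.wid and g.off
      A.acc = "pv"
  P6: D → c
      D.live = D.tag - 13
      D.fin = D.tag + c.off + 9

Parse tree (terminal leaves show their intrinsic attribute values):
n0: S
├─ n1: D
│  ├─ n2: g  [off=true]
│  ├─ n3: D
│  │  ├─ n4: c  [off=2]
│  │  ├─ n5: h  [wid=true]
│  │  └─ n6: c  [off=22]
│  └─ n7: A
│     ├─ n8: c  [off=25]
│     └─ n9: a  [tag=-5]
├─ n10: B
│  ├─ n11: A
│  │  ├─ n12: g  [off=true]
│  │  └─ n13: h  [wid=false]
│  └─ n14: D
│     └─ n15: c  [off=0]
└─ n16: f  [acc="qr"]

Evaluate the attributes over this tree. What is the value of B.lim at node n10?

1. n1.tag = 27  [27]
2. n2.off = true  [terminal]
3. n3.tag = 25  [25]
4. n4.off = 2  [terminal]
5. n5.wid = true  [terminal]
6. n6.off = 22  [terminal]
7. n3.live = -2  [c₁.off - 24]
8. n3.fin = 7  [(if h.wid then c₁.off else D.tag) - 15]
9. n8.off = 25  [terminal]
10. n9.tag = -5  [terminal]
11. n7.idx = false  [false]
12. n7.acc = "mu"  ["mu"]
13. n1.live = -2  [D₁.live]
14. n1.fin = 4  [(if A.idx then D₀.tag else D₁.fin) - 3]
15. n10.sig = 11  [D.fin + D.live + 9]
16. n10.live = 0  [0]
17. n12.off = true  [terminal]
18. n13.wid = false  [terminal]
19. n11.idx = false  [h.wid and g.off]
20. n11.acc = "pv"  ["pv"]
21. n14.tag = 18  [18]
22. n15.off = 0  [terminal]
23. n14.live = 5  [D.tag - 13]
24. n14.fin = 27  [D.tag + c.off + 9]
25. n10.acc = 15  [D.live * 3]
26. n10.lim = 3  [B.sig - 8]
27. n16.acc = "qr"  [terminal]
28. n0.ok = true  [true]
29. n0.tag = true  [B.acc == 15]
30. n0.fin = false  [B.acc > 15]

3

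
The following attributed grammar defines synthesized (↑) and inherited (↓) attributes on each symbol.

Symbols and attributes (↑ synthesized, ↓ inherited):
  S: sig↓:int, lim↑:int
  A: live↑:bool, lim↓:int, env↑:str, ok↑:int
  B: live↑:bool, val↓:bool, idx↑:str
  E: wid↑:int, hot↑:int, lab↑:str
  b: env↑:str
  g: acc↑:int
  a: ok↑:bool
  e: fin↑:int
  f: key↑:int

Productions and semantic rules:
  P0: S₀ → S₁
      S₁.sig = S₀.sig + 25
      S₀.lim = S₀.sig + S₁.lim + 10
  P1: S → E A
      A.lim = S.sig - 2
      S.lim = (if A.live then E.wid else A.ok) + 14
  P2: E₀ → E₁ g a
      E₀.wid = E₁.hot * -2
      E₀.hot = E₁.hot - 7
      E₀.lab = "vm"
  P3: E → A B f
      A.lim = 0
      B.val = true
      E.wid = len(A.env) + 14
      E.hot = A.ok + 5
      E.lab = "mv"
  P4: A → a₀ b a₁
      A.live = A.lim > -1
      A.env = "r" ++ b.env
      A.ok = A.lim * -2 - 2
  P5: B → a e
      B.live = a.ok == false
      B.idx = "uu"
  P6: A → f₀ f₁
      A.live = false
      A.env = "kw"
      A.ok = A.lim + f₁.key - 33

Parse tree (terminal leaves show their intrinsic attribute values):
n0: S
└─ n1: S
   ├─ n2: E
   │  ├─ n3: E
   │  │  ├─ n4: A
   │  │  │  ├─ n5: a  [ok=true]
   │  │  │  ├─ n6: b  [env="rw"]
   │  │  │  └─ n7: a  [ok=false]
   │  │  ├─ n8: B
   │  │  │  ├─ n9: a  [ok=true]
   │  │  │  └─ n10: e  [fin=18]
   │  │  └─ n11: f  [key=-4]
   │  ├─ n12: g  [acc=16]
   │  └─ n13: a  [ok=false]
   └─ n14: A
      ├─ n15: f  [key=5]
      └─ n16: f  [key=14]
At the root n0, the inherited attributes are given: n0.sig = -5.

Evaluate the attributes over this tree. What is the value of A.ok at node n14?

-1

1. n0.sig = -5  [given at root]
2. n1.sig = 20  [S₀.sig + 25]
3. n4.lim = 0  [0]
4. n5.ok = true  [terminal]
5. n6.env = "rw"  [terminal]
6. n7.ok = false  [terminal]
7. n4.live = true  [A.lim > -1]
8. n4.env = "rrw"  ["r" ++ b.env]
9. n4.ok = -2  [A.lim * -2 - 2]
10. n8.val = true  [true]
11. n9.ok = true  [terminal]
12. n10.fin = 18  [terminal]
13. n8.live = false  [a.ok == false]
14. n8.idx = "uu"  ["uu"]
15. n11.key = -4  [terminal]
16. n3.wid = 17  [len(A.env) + 14]
17. n3.hot = 3  [A.ok + 5]
18. n3.lab = "mv"  ["mv"]
19. n12.acc = 16  [terminal]
20. n13.ok = false  [terminal]
21. n2.wid = -6  [E₁.hot * -2]
22. n2.hot = -4  [E₁.hot - 7]
23. n2.lab = "vm"  ["vm"]
24. n14.lim = 18  [S.sig - 2]
25. n15.key = 5  [terminal]
26. n16.key = 14  [terminal]
27. n14.live = false  [false]
28. n14.env = "kw"  ["kw"]
29. n14.ok = -1  [A.lim + f₁.key - 33]
30. n1.lim = 13  [(if A.live then E.wid else A.ok) + 14]
31. n0.lim = 18  [S₀.sig + S₁.lim + 10]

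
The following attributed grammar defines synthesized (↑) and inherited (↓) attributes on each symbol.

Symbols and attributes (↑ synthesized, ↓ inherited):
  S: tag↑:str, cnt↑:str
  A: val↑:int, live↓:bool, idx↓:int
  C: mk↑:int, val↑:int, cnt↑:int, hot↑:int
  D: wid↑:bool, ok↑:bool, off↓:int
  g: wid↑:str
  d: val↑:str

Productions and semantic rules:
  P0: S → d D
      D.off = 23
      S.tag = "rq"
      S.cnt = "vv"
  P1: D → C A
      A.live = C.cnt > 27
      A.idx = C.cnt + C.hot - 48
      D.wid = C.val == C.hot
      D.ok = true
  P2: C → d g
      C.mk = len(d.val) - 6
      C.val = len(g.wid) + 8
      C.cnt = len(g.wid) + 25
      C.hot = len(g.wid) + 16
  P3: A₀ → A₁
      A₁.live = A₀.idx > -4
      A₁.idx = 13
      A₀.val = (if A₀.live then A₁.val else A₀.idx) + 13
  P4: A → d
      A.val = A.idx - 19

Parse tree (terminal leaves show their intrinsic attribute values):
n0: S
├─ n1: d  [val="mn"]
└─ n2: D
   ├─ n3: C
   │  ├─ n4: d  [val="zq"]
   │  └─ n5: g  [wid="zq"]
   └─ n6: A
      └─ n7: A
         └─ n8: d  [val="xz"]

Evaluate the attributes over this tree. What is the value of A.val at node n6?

1. n1.val = "mn"  [terminal]
2. n2.off = 23  [23]
3. n4.val = "zq"  [terminal]
4. n5.wid = "zq"  [terminal]
5. n3.mk = -4  [len(d.val) - 6]
6. n3.val = 10  [len(g.wid) + 8]
7. n3.cnt = 27  [len(g.wid) + 25]
8. n3.hot = 18  [len(g.wid) + 16]
9. n6.live = false  [C.cnt > 27]
10. n6.idx = -3  [C.cnt + C.hot - 48]
11. n7.live = true  [A₀.idx > -4]
12. n7.idx = 13  [13]
13. n8.val = "xz"  [terminal]
14. n7.val = -6  [A.idx - 19]
15. n6.val = 10  [(if A₀.live then A₁.val else A₀.idx) + 13]
16. n2.wid = false  [C.val == C.hot]
17. n2.ok = true  [true]
18. n0.tag = "rq"  ["rq"]
19. n0.cnt = "vv"  ["vv"]

10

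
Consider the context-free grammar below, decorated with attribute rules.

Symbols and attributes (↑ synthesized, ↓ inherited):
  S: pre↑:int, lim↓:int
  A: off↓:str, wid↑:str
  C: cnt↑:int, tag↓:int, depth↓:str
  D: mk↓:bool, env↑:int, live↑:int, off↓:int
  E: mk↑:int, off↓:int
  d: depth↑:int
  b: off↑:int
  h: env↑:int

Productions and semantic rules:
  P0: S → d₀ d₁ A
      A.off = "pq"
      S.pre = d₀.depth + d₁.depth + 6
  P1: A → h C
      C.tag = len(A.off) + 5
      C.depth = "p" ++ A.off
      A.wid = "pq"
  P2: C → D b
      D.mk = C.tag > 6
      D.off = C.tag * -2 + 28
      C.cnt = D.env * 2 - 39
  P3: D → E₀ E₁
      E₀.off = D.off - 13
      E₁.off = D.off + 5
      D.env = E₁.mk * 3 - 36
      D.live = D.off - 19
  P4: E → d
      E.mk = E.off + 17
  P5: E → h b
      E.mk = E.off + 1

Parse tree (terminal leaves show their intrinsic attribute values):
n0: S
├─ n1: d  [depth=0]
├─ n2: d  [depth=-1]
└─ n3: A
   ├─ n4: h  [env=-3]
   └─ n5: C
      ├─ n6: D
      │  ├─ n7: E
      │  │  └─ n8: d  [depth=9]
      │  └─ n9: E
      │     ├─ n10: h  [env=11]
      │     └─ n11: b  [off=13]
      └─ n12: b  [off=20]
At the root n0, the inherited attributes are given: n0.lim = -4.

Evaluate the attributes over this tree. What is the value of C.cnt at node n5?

9

1. n0.lim = -4  [given at root]
2. n1.depth = 0  [terminal]
3. n2.depth = -1  [terminal]
4. n3.off = "pq"  ["pq"]
5. n4.env = -3  [terminal]
6. n5.tag = 7  [len(A.off) + 5]
7. n5.depth = "ppq"  ["p" ++ A.off]
8. n6.mk = true  [C.tag > 6]
9. n6.off = 14  [C.tag * -2 + 28]
10. n7.off = 1  [D.off - 13]
11. n8.depth = 9  [terminal]
12. n7.mk = 18  [E.off + 17]
13. n9.off = 19  [D.off + 5]
14. n10.env = 11  [terminal]
15. n11.off = 13  [terminal]
16. n9.mk = 20  [E.off + 1]
17. n6.env = 24  [E₁.mk * 3 - 36]
18. n6.live = -5  [D.off - 19]
19. n12.off = 20  [terminal]
20. n5.cnt = 9  [D.env * 2 - 39]
21. n3.wid = "pq"  ["pq"]
22. n0.pre = 5  [d₀.depth + d₁.depth + 6]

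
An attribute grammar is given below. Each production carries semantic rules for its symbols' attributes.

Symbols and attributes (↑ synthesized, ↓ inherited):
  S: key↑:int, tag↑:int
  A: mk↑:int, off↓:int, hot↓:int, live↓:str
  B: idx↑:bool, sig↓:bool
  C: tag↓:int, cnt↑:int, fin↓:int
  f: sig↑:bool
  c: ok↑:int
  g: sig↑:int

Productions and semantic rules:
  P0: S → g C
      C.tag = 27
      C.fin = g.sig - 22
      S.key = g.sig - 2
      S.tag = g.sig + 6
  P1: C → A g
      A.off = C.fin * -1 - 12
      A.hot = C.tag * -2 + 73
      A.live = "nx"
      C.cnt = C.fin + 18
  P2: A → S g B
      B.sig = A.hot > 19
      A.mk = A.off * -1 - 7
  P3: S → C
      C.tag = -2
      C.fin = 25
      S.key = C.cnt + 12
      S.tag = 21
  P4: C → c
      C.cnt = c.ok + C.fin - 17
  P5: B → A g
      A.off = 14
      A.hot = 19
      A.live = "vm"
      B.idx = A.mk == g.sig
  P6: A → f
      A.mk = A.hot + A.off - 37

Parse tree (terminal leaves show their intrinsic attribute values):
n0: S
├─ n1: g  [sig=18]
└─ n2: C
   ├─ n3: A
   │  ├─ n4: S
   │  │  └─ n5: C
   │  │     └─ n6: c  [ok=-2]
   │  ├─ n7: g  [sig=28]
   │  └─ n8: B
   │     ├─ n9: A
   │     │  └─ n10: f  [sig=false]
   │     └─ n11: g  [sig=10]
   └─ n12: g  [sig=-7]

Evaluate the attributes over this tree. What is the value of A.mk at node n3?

1. n1.sig = 18  [terminal]
2. n2.tag = 27  [27]
3. n2.fin = -4  [g.sig - 22]
4. n3.off = -8  [C.fin * -1 - 12]
5. n3.hot = 19  [C.tag * -2 + 73]
6. n3.live = "nx"  ["nx"]
7. n5.tag = -2  [-2]
8. n5.fin = 25  [25]
9. n6.ok = -2  [terminal]
10. n5.cnt = 6  [c.ok + C.fin - 17]
11. n4.key = 18  [C.cnt + 12]
12. n4.tag = 21  [21]
13. n7.sig = 28  [terminal]
14. n8.sig = false  [A.hot > 19]
15. n9.off = 14  [14]
16. n9.hot = 19  [19]
17. n9.live = "vm"  ["vm"]
18. n10.sig = false  [terminal]
19. n9.mk = -4  [A.hot + A.off - 37]
20. n11.sig = 10  [terminal]
21. n8.idx = false  [A.mk == g.sig]
22. n3.mk = 1  [A.off * -1 - 7]
23. n12.sig = -7  [terminal]
24. n2.cnt = 14  [C.fin + 18]
25. n0.key = 16  [g.sig - 2]
26. n0.tag = 24  [g.sig + 6]

1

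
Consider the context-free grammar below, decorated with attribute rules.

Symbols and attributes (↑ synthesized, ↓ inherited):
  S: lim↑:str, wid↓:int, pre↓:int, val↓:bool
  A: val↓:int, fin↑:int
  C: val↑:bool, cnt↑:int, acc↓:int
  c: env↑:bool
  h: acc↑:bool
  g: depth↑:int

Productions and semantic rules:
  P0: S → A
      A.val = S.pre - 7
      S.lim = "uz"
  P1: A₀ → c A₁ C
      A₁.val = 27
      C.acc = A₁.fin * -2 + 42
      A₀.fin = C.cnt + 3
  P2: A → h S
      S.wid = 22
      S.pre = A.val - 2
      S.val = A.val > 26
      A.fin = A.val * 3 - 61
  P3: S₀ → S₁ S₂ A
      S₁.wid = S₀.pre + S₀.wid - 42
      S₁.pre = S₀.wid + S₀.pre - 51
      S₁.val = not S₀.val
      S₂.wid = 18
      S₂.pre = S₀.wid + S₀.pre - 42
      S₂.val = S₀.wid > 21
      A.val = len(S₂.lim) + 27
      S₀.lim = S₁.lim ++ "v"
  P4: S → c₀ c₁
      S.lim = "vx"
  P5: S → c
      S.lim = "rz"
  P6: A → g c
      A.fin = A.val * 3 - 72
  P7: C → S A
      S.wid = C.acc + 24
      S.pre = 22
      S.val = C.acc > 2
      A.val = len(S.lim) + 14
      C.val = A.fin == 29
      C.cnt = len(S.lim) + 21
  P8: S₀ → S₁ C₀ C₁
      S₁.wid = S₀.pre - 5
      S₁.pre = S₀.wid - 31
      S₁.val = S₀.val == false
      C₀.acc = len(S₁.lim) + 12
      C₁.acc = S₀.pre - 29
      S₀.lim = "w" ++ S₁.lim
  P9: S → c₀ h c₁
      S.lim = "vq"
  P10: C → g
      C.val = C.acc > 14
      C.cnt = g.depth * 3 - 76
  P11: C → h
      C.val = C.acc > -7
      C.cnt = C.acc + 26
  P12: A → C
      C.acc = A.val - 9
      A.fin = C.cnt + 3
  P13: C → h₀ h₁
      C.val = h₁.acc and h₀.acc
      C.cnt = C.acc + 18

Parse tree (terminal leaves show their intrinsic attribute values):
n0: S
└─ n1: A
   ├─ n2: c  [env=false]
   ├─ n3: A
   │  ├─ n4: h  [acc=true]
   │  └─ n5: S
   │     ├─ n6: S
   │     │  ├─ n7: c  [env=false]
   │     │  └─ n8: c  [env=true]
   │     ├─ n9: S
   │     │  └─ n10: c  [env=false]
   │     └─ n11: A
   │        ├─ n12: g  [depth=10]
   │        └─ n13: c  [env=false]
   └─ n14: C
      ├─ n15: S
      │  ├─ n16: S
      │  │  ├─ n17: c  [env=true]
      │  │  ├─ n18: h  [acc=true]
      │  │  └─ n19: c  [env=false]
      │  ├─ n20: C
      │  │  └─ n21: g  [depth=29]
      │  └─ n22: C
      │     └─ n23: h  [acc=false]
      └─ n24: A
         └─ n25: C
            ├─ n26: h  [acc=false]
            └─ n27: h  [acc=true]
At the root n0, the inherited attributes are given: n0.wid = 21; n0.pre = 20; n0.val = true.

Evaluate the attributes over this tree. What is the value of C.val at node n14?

true

1. n0.wid = 21  [given at root]
2. n0.pre = 20  [given at root]
3. n0.val = true  [given at root]
4. n1.val = 13  [S.pre - 7]
5. n2.env = false  [terminal]
6. n3.val = 27  [27]
7. n4.acc = true  [terminal]
8. n5.wid = 22  [22]
9. n5.pre = 25  [A.val - 2]
10. n5.val = true  [A.val > 26]
11. n6.wid = 5  [S₀.pre + S₀.wid - 42]
12. n6.pre = -4  [S₀.wid + S₀.pre - 51]
13. n6.val = false  [not S₀.val]
14. n7.env = false  [terminal]
15. n8.env = true  [terminal]
16. n6.lim = "vx"  ["vx"]
17. n9.wid = 18  [18]
18. n9.pre = 5  [S₀.wid + S₀.pre - 42]
19. n9.val = true  [S₀.wid > 21]
20. n10.env = false  [terminal]
21. n9.lim = "rz"  ["rz"]
22. n11.val = 29  [len(S₂.lim) + 27]
23. n12.depth = 10  [terminal]
24. n13.env = false  [terminal]
25. n11.fin = 15  [A.val * 3 - 72]
26. n5.lim = "vxv"  [S₁.lim ++ "v"]
27. n3.fin = 20  [A.val * 3 - 61]
28. n14.acc = 2  [A₁.fin * -2 + 42]
29. n15.wid = 26  [C.acc + 24]
30. n15.pre = 22  [22]
31. n15.val = false  [C.acc > 2]
32. n16.wid = 17  [S₀.pre - 5]
33. n16.pre = -5  [S₀.wid - 31]
34. n16.val = true  [S₀.val == false]
35. n17.env = true  [terminal]
36. n18.acc = true  [terminal]
37. n19.env = false  [terminal]
38. n16.lim = "vq"  ["vq"]
39. n20.acc = 14  [len(S₁.lim) + 12]
40. n21.depth = 29  [terminal]
41. n20.val = false  [C.acc > 14]
42. n20.cnt = 11  [g.depth * 3 - 76]
43. n22.acc = -7  [S₀.pre - 29]
44. n23.acc = false  [terminal]
45. n22.val = false  [C.acc > -7]
46. n22.cnt = 19  [C.acc + 26]
47. n15.lim = "wvq"  ["w" ++ S₁.lim]
48. n24.val = 17  [len(S.lim) + 14]
49. n25.acc = 8  [A.val - 9]
50. n26.acc = false  [terminal]
51. n27.acc = true  [terminal]
52. n25.val = false  [h₁.acc and h₀.acc]
53. n25.cnt = 26  [C.acc + 18]
54. n24.fin = 29  [C.cnt + 3]
55. n14.val = true  [A.fin == 29]
56. n14.cnt = 24  [len(S.lim) + 21]
57. n1.fin = 27  [C.cnt + 3]
58. n0.lim = "uz"  ["uz"]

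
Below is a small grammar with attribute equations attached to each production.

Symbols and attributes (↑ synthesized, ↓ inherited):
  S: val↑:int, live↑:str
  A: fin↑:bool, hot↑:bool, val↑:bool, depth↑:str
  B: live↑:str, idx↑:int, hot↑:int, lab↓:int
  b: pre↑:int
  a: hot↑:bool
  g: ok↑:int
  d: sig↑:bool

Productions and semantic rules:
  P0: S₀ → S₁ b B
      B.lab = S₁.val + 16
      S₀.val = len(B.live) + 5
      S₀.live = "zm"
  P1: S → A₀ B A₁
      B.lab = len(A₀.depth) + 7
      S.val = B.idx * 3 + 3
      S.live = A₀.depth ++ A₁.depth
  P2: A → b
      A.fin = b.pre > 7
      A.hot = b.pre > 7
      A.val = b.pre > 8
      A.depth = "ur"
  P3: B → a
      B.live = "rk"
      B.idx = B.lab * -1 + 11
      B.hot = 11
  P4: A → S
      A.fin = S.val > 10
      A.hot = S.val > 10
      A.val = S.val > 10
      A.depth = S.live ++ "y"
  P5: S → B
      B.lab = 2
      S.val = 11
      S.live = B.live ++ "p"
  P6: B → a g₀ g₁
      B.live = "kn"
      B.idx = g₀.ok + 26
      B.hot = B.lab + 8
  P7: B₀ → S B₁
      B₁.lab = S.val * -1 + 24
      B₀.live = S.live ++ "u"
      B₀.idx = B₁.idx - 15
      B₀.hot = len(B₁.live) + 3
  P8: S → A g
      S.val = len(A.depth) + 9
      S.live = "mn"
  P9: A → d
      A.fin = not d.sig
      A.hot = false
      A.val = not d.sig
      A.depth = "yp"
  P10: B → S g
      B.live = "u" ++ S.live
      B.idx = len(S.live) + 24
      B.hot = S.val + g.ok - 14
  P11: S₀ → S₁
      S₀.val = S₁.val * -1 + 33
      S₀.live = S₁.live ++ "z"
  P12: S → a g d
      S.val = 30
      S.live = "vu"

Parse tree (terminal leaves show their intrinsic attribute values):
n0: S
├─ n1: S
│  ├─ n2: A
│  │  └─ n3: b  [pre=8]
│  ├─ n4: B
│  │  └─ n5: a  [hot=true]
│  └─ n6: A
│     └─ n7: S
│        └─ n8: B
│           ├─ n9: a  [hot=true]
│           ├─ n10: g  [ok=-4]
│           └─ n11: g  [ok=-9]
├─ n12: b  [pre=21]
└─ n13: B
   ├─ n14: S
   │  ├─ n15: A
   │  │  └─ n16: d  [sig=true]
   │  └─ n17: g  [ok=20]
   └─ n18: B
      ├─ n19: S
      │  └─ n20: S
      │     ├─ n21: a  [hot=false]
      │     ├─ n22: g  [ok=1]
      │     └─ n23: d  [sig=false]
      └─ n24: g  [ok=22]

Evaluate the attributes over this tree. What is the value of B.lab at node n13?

25

1. n3.pre = 8  [terminal]
2. n2.fin = true  [b.pre > 7]
3. n2.hot = true  [b.pre > 7]
4. n2.val = false  [b.pre > 8]
5. n2.depth = "ur"  ["ur"]
6. n4.lab = 9  [len(A₀.depth) + 7]
7. n5.hot = true  [terminal]
8. n4.live = "rk"  ["rk"]
9. n4.idx = 2  [B.lab * -1 + 11]
10. n4.hot = 11  [11]
11. n8.lab = 2  [2]
12. n9.hot = true  [terminal]
13. n10.ok = -4  [terminal]
14. n11.ok = -9  [terminal]
15. n8.live = "kn"  ["kn"]
16. n8.idx = 22  [g₀.ok + 26]
17. n8.hot = 10  [B.lab + 8]
18. n7.val = 11  [11]
19. n7.live = "knp"  [B.live ++ "p"]
20. n6.fin = true  [S.val > 10]
21. n6.hot = true  [S.val > 10]
22. n6.val = true  [S.val > 10]
23. n6.depth = "knpy"  [S.live ++ "y"]
24. n1.val = 9  [B.idx * 3 + 3]
25. n1.live = "urknpy"  [A₀.depth ++ A₁.depth]
26. n12.pre = 21  [terminal]
27. n13.lab = 25  [S₁.val + 16]
28. n16.sig = true  [terminal]
29. n15.fin = false  [not d.sig]
30. n15.hot = false  [false]
31. n15.val = false  [not d.sig]
32. n15.depth = "yp"  ["yp"]
33. n17.ok = 20  [terminal]
34. n14.val = 11  [len(A.depth) + 9]
35. n14.live = "mn"  ["mn"]
36. n18.lab = 13  [S.val * -1 + 24]
37. n21.hot = false  [terminal]
38. n22.ok = 1  [terminal]
39. n23.sig = false  [terminal]
40. n20.val = 30  [30]
41. n20.live = "vu"  ["vu"]
42. n19.val = 3  [S₁.val * -1 + 33]
43. n19.live = "vuz"  [S₁.live ++ "z"]
44. n24.ok = 22  [terminal]
45. n18.live = "uvuz"  ["u" ++ S.live]
46. n18.idx = 27  [len(S.live) + 24]
47. n18.hot = 11  [S.val + g.ok - 14]
48. n13.live = "mnu"  [S.live ++ "u"]
49. n13.idx = 12  [B₁.idx - 15]
50. n13.hot = 7  [len(B₁.live) + 3]
51. n0.val = 8  [len(B.live) + 5]
52. n0.live = "zm"  ["zm"]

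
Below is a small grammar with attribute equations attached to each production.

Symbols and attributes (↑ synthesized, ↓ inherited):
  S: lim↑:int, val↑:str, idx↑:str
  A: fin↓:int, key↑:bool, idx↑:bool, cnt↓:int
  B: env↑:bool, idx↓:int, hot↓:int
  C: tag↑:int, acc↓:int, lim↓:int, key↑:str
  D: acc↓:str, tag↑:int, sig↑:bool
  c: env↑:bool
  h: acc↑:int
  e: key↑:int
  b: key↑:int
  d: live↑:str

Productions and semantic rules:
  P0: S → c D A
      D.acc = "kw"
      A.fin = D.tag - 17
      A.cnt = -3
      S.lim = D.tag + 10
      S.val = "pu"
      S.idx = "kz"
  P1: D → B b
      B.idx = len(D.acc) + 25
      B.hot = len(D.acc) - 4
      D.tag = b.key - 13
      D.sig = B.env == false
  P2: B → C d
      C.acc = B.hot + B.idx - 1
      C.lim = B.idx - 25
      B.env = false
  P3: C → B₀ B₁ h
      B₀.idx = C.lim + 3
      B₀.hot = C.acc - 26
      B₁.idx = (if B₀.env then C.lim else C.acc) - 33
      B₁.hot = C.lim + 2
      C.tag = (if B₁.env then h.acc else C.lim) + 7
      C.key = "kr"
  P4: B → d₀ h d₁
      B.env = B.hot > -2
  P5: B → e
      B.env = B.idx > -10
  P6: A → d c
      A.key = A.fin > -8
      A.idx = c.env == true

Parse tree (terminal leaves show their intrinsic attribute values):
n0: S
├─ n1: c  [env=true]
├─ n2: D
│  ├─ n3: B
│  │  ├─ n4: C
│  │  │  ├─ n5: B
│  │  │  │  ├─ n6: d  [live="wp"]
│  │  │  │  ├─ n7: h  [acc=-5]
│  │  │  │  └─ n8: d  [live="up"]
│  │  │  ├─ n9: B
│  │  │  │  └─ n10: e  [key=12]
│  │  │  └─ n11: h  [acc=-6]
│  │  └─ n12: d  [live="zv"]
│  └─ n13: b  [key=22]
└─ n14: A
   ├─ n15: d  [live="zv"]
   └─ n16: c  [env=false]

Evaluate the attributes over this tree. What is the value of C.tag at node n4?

1. n1.env = true  [terminal]
2. n2.acc = "kw"  ["kw"]
3. n3.idx = 27  [len(D.acc) + 25]
4. n3.hot = -2  [len(D.acc) - 4]
5. n4.acc = 24  [B.hot + B.idx - 1]
6. n4.lim = 2  [B.idx - 25]
7. n5.idx = 5  [C.lim + 3]
8. n5.hot = -2  [C.acc - 26]
9. n6.live = "wp"  [terminal]
10. n7.acc = -5  [terminal]
11. n8.live = "up"  [terminal]
12. n5.env = false  [B.hot > -2]
13. n9.idx = -9  [(if B₀.env then C.lim else C.acc) - 33]
14. n9.hot = 4  [C.lim + 2]
15. n10.key = 12  [terminal]
16. n9.env = true  [B.idx > -10]
17. n11.acc = -6  [terminal]
18. n4.tag = 1  [(if B₁.env then h.acc else C.lim) + 7]
19. n4.key = "kr"  ["kr"]
20. n12.live = "zv"  [terminal]
21. n3.env = false  [false]
22. n13.key = 22  [terminal]
23. n2.tag = 9  [b.key - 13]
24. n2.sig = true  [B.env == false]
25. n14.fin = -8  [D.tag - 17]
26. n14.cnt = -3  [-3]
27. n15.live = "zv"  [terminal]
28. n16.env = false  [terminal]
29. n14.key = false  [A.fin > -8]
30. n14.idx = false  [c.env == true]
31. n0.lim = 19  [D.tag + 10]
32. n0.val = "pu"  ["pu"]
33. n0.idx = "kz"  ["kz"]

1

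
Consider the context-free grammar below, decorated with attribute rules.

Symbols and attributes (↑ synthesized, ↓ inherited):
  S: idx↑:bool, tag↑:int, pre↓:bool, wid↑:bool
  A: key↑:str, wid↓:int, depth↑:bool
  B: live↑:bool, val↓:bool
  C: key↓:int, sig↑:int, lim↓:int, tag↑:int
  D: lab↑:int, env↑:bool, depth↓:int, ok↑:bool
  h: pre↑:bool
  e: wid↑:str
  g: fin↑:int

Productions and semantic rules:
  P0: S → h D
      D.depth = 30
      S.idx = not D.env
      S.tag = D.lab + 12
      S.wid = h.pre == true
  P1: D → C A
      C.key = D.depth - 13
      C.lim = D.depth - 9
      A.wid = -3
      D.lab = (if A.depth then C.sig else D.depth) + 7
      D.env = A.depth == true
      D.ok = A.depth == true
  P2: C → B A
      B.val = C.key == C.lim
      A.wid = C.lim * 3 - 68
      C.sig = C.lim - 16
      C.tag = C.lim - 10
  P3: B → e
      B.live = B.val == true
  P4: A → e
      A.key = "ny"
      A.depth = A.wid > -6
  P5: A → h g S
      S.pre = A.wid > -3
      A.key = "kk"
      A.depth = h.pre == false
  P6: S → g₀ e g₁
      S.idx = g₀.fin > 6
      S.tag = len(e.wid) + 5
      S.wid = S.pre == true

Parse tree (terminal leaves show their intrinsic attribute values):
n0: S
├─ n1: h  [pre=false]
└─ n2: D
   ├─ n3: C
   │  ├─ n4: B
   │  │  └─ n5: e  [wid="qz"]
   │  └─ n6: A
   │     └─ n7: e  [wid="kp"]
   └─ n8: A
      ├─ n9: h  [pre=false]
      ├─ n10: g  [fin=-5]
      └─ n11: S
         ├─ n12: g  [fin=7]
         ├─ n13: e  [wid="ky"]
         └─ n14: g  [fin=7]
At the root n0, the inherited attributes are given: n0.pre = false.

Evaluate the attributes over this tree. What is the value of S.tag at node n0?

24

1. n0.pre = false  [given at root]
2. n1.pre = false  [terminal]
3. n2.depth = 30  [30]
4. n3.key = 17  [D.depth - 13]
5. n3.lim = 21  [D.depth - 9]
6. n4.val = false  [C.key == C.lim]
7. n5.wid = "qz"  [terminal]
8. n4.live = false  [B.val == true]
9. n6.wid = -5  [C.lim * 3 - 68]
10. n7.wid = "kp"  [terminal]
11. n6.key = "ny"  ["ny"]
12. n6.depth = true  [A.wid > -6]
13. n3.sig = 5  [C.lim - 16]
14. n3.tag = 11  [C.lim - 10]
15. n8.wid = -3  [-3]
16. n9.pre = false  [terminal]
17. n10.fin = -5  [terminal]
18. n11.pre = false  [A.wid > -3]
19. n12.fin = 7  [terminal]
20. n13.wid = "ky"  [terminal]
21. n14.fin = 7  [terminal]
22. n11.idx = true  [g₀.fin > 6]
23. n11.tag = 7  [len(e.wid) + 5]
24. n11.wid = false  [S.pre == true]
25. n8.key = "kk"  ["kk"]
26. n8.depth = true  [h.pre == false]
27. n2.lab = 12  [(if A.depth then C.sig else D.depth) + 7]
28. n2.env = true  [A.depth == true]
29. n2.ok = true  [A.depth == true]
30. n0.idx = false  [not D.env]
31. n0.tag = 24  [D.lab + 12]
32. n0.wid = false  [h.pre == true]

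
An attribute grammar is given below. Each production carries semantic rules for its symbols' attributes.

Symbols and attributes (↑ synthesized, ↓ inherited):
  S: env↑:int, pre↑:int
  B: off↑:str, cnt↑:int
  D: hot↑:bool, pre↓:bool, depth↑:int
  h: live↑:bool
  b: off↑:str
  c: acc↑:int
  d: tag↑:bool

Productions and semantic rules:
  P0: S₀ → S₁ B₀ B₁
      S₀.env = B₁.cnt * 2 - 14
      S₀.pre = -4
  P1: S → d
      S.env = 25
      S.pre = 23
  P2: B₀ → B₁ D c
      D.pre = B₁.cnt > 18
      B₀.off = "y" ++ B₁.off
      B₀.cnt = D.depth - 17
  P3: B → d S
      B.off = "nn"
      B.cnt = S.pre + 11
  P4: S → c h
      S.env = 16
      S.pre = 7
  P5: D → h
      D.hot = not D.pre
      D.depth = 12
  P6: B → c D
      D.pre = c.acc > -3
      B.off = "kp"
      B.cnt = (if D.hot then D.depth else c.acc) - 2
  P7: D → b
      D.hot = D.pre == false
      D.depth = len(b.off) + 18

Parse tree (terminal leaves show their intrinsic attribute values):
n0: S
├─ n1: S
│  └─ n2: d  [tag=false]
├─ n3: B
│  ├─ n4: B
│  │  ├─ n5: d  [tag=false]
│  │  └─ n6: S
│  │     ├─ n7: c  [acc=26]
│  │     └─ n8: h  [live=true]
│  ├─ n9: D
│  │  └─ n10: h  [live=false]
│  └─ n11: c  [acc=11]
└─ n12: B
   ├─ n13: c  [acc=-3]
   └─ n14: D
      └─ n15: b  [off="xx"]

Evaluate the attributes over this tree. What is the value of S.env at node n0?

1. n2.tag = false  [terminal]
2. n1.env = 25  [25]
3. n1.pre = 23  [23]
4. n5.tag = false  [terminal]
5. n7.acc = 26  [terminal]
6. n8.live = true  [terminal]
7. n6.env = 16  [16]
8. n6.pre = 7  [7]
9. n4.off = "nn"  ["nn"]
10. n4.cnt = 18  [S.pre + 11]
11. n9.pre = false  [B₁.cnt > 18]
12. n10.live = false  [terminal]
13. n9.hot = true  [not D.pre]
14. n9.depth = 12  [12]
15. n11.acc = 11  [terminal]
16. n3.off = "ynn"  ["y" ++ B₁.off]
17. n3.cnt = -5  [D.depth - 17]
18. n13.acc = -3  [terminal]
19. n14.pre = false  [c.acc > -3]
20. n15.off = "xx"  [terminal]
21. n14.hot = true  [D.pre == false]
22. n14.depth = 20  [len(b.off) + 18]
23. n12.off = "kp"  ["kp"]
24. n12.cnt = 18  [(if D.hot then D.depth else c.acc) - 2]
25. n0.env = 22  [B₁.cnt * 2 - 14]
26. n0.pre = -4  [-4]

22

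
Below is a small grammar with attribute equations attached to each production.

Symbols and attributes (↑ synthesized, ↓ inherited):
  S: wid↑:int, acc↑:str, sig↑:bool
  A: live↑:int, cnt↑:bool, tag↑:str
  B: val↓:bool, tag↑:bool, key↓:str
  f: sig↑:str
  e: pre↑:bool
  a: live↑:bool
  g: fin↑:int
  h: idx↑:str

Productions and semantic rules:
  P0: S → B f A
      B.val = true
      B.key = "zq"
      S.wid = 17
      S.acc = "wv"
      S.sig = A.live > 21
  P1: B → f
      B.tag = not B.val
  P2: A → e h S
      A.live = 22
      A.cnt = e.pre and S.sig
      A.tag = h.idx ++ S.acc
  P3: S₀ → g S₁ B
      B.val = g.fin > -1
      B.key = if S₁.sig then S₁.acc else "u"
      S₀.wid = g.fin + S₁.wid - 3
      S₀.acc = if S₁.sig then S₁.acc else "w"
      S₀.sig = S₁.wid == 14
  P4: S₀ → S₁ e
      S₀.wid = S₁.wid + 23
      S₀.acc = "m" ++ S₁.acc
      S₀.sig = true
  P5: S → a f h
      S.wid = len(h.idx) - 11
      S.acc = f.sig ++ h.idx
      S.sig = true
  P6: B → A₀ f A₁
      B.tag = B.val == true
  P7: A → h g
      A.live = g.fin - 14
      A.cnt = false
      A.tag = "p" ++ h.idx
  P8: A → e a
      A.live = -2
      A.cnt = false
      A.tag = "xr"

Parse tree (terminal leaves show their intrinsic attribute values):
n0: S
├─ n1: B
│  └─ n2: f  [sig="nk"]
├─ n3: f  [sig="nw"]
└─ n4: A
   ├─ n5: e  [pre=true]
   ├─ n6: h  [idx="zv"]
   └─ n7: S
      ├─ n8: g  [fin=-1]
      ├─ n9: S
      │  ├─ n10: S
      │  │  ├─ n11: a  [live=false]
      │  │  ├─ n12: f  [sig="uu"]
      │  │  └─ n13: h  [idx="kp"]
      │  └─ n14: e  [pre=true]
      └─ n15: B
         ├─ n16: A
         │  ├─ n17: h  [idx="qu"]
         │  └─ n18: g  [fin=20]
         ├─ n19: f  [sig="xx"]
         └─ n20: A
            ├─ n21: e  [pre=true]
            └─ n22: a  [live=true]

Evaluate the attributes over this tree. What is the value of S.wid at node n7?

1. n1.val = true  [true]
2. n1.key = "zq"  ["zq"]
3. n2.sig = "nk"  [terminal]
4. n1.tag = false  [not B.val]
5. n3.sig = "nw"  [terminal]
6. n5.pre = true  [terminal]
7. n6.idx = "zv"  [terminal]
8. n8.fin = -1  [terminal]
9. n11.live = false  [terminal]
10. n12.sig = "uu"  [terminal]
11. n13.idx = "kp"  [terminal]
12. n10.wid = -9  [len(h.idx) - 11]
13. n10.acc = "uukp"  [f.sig ++ h.idx]
14. n10.sig = true  [true]
15. n14.pre = true  [terminal]
16. n9.wid = 14  [S₁.wid + 23]
17. n9.acc = "muukp"  ["m" ++ S₁.acc]
18. n9.sig = true  [true]
19. n15.val = false  [g.fin > -1]
20. n15.key = "muukp"  [if S₁.sig then S₁.acc else "u"]
21. n17.idx = "qu"  [terminal]
22. n18.fin = 20  [terminal]
23. n16.live = 6  [g.fin - 14]
24. n16.cnt = false  [false]
25. n16.tag = "pqu"  ["p" ++ h.idx]
26. n19.sig = "xx"  [terminal]
27. n21.pre = true  [terminal]
28. n22.live = true  [terminal]
29. n20.live = -2  [-2]
30. n20.cnt = false  [false]
31. n20.tag = "xr"  ["xr"]
32. n15.tag = false  [B.val == true]
33. n7.wid = 10  [g.fin + S₁.wid - 3]
34. n7.acc = "muukp"  [if S₁.sig then S₁.acc else "w"]
35. n7.sig = true  [S₁.wid == 14]
36. n4.live = 22  [22]
37. n4.cnt = true  [e.pre and S.sig]
38. n4.tag = "zvmuukp"  [h.idx ++ S.acc]
39. n0.wid = 17  [17]
40. n0.acc = "wv"  ["wv"]
41. n0.sig = true  [A.live > 21]

10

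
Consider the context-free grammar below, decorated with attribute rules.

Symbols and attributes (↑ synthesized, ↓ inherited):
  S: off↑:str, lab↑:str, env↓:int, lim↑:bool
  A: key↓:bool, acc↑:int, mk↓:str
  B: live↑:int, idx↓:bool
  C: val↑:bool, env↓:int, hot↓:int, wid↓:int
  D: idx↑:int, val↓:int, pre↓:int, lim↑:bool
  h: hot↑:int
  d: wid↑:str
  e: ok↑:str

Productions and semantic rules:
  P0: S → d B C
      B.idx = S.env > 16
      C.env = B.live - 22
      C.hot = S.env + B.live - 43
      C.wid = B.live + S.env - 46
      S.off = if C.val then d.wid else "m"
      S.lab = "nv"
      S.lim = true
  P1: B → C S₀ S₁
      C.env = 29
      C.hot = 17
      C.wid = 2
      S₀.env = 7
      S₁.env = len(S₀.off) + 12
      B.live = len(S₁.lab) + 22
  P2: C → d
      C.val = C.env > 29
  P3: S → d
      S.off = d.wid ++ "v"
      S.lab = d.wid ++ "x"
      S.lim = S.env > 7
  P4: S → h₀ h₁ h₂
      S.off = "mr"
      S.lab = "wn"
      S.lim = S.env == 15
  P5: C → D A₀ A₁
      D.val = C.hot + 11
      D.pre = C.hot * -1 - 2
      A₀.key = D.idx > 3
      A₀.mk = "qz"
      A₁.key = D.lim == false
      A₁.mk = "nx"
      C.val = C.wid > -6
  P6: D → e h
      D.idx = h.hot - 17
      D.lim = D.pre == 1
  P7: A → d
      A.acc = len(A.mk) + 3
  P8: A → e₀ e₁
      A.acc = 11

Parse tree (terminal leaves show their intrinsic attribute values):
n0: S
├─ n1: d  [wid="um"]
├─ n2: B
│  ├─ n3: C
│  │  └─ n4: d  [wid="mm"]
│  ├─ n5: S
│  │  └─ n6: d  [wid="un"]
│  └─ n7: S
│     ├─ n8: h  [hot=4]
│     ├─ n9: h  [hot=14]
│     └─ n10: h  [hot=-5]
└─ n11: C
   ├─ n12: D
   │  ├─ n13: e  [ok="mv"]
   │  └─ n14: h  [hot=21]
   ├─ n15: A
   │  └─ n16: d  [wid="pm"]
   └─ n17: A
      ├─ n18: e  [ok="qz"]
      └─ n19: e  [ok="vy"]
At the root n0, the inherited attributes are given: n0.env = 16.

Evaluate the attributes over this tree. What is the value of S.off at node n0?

"m"

1. n0.env = 16  [given at root]
2. n1.wid = "um"  [terminal]
3. n2.idx = false  [S.env > 16]
4. n3.env = 29  [29]
5. n3.hot = 17  [17]
6. n3.wid = 2  [2]
7. n4.wid = "mm"  [terminal]
8. n3.val = false  [C.env > 29]
9. n5.env = 7  [7]
10. n6.wid = "un"  [terminal]
11. n5.off = "unv"  [d.wid ++ "v"]
12. n5.lab = "unx"  [d.wid ++ "x"]
13. n5.lim = false  [S.env > 7]
14. n7.env = 15  [len(S₀.off) + 12]
15. n8.hot = 4  [terminal]
16. n9.hot = 14  [terminal]
17. n10.hot = -5  [terminal]
18. n7.off = "mr"  ["mr"]
19. n7.lab = "wn"  ["wn"]
20. n7.lim = true  [S.env == 15]
21. n2.live = 24  [len(S₁.lab) + 22]
22. n11.env = 2  [B.live - 22]
23. n11.hot = -3  [S.env + B.live - 43]
24. n11.wid = -6  [B.live + S.env - 46]
25. n12.val = 8  [C.hot + 11]
26. n12.pre = 1  [C.hot * -1 - 2]
27. n13.ok = "mv"  [terminal]
28. n14.hot = 21  [terminal]
29. n12.idx = 4  [h.hot - 17]
30. n12.lim = true  [D.pre == 1]
31. n15.key = true  [D.idx > 3]
32. n15.mk = "qz"  ["qz"]
33. n16.wid = "pm"  [terminal]
34. n15.acc = 5  [len(A.mk) + 3]
35. n17.key = false  [D.lim == false]
36. n17.mk = "nx"  ["nx"]
37. n18.ok = "qz"  [terminal]
38. n19.ok = "vy"  [terminal]
39. n17.acc = 11  [11]
40. n11.val = false  [C.wid > -6]
41. n0.off = "m"  [if C.val then d.wid else "m"]
42. n0.lab = "nv"  ["nv"]
43. n0.lim = true  [true]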